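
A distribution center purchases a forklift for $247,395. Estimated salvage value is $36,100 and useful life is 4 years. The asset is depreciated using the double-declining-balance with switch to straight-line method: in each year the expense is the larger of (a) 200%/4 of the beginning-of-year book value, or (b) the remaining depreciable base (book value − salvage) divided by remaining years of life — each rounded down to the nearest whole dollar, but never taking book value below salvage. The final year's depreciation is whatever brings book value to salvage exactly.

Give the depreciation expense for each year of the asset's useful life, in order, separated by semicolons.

Depreciable base = $247,395 − $36,100 = $211,295.
Year 1: DB = ⌊$247,395 × 200%/4⌋ = $123,697; SL = ⌊$211,295/4⌋ = $52,823 → take DB $123,697. Book value $123,698.
Year 2: DB = ⌊$123,698 × 200%/4⌋ = $61,849; SL = ⌊$87,598/3⌋ = $29,199 → take DB $61,849. Book value $61,849.
Year 3: DB = ⌊$61,849 × 200%/4⌋ = $30,924; SL = ⌊$25,749/2⌋ = $12,874 → take DB $30,924, capped at $25,749. Book value $36,100.
Year 4 (final): $36,100 − $36,100 = $0. Book value $36,100.

$123,697; $61,849; $25,749; $0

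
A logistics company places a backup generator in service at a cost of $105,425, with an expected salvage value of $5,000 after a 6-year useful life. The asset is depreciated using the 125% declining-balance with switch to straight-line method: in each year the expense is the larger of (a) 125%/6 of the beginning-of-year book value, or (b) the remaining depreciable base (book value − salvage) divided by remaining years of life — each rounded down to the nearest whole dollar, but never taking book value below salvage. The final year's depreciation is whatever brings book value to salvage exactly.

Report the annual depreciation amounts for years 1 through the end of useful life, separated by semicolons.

$21,963; $17,387; $15,268; $15,269; $15,269; $15,269

Depreciable base = $105,425 − $5,000 = $100,425.
Year 1: DB = ⌊$105,425 × 125%/6⌋ = $21,963; SL = ⌊$100,425/6⌋ = $16,737 → take DB $21,963. Book value $83,462.
Year 2: DB = ⌊$83,462 × 125%/6⌋ = $17,387; SL = ⌊$78,462/5⌋ = $15,692 → take DB $17,387. Book value $66,075.
Year 3: DB = ⌊$66,075 × 125%/6⌋ = $13,765; SL = ⌊$61,075/4⌋ = $15,268 → take SL $15,268. Book value $50,807.
Year 4: DB = ⌊$50,807 × 125%/6⌋ = $10,584; SL = ⌊$45,807/3⌋ = $15,269 → take SL $15,269. Book value $35,538.
Year 5: DB = ⌊$35,538 × 125%/6⌋ = $7,403; SL = ⌊$30,538/2⌋ = $15,269 → take SL $15,269. Book value $20,269.
Year 6 (final): $20,269 − $5,000 = $15,269. Book value $5,000.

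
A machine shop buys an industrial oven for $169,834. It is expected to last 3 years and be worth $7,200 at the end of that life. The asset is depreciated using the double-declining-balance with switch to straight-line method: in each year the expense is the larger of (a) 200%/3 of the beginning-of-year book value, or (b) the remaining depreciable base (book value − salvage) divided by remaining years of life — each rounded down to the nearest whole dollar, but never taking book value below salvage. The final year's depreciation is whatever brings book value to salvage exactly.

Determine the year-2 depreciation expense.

Depreciable base = $169,834 − $7,200 = $162,634.
Year 1: DB = ⌊$169,834 × 200%/3⌋ = $113,222; SL = ⌊$162,634/3⌋ = $54,211 → take DB $113,222. Book value $56,612.
Year 2: DB = ⌊$56,612 × 200%/3⌋ = $37,741; SL = ⌊$49,412/2⌋ = $24,706 → take DB $37,741. Book value $18,871.

$37,741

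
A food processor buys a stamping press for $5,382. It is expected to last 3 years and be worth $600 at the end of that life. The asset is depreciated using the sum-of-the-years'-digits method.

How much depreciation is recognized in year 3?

$797

Depreciable base = $5,382 − $600 = $4,782.
Sum of the years' digits = 3+2+1 = 6.
Year 1: $4,782 × 3/6 = $2,391. Book value $2,991.
Year 2: $4,782 × 2/6 = $1,594. Book value $1,397.
Year 3: $4,782 × 1/6 = $797. Book value $600.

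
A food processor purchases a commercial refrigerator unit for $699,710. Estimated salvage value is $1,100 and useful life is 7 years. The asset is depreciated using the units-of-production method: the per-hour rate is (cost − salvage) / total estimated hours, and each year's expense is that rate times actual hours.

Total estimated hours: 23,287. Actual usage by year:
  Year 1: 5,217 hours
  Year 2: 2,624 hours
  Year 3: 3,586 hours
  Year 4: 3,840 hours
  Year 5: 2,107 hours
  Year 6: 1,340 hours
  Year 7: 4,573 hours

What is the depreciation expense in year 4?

$115,200

Depreciable base = $699,710 − $1,100 = $698,610.
Rate = $698,610 / 23,287 hours = $30 per hour.
Year 1: 5,217 × $30 = $156,510. Book value $543,200.
Year 2: 2,624 × $30 = $78,720. Book value $464,480.
Year 3: 3,586 × $30 = $107,580. Book value $356,900.
Year 4: 3,840 × $30 = $115,200. Book value $241,700.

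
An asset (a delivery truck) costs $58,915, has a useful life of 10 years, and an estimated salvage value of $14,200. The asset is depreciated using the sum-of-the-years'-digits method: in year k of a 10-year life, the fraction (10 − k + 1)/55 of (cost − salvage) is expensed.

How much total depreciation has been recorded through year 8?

$42,276

Depreciable base = $58,915 − $14,200 = $44,715.
Sum of the years' digits = 10+9+8+7+6+5+4+3+2+1 = 55.
Year 1: $44,715 × 10/55 = $8,130. Book value $50,785.
Year 2: $44,715 × 9/55 = $7,317. Book value $43,468.
Year 3: $44,715 × 8/55 = $6,504. Book value $36,964.
Year 4: $44,715 × 7/55 = $5,691. Book value $31,273.
Year 5: $44,715 × 6/55 = $4,878. Book value $26,395.
Year 6: $44,715 × 5/55 = $4,065. Book value $22,330.
Year 7: $44,715 × 4/55 = $3,252. Book value $19,078.
Year 8: $44,715 × 3/55 = $2,439. Book value $16,639.
Accumulated through year 8 = $58,915 − $16,639 = $42,276.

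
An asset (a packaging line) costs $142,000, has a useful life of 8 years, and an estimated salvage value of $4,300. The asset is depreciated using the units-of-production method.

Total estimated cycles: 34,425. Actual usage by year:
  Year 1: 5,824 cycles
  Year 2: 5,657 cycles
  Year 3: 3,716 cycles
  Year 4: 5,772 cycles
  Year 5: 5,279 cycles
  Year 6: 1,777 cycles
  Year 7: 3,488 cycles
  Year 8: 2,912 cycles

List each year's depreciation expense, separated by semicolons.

$23,296; $22,628; $14,864; $23,088; $21,116; $7,108; $13,952; $11,648

Depreciable base = $142,000 − $4,300 = $137,700.
Rate = $137,700 / 34,425 cycles = $4 per cycle.
Year 1: 5,824 × $4 = $23,296. Book value $118,704.
Year 2: 5,657 × $4 = $22,628. Book value $96,076.
Year 3: 3,716 × $4 = $14,864. Book value $81,212.
Year 4: 5,772 × $4 = $23,088. Book value $58,124.
Year 5: 5,279 × $4 = $21,116. Book value $37,008.
Year 6: 1,777 × $4 = $7,108. Book value $29,900.
Year 7: 3,488 × $4 = $13,952. Book value $15,948.
Year 8: 2,912 × $4 = $11,648. Book value $4,300.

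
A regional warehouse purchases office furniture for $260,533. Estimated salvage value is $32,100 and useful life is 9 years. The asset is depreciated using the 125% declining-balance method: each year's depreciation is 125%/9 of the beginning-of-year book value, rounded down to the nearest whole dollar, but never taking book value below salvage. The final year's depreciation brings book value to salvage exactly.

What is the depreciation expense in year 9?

Depreciable base = $260,533 − $32,100 = $228,433.
Year 1: ⌊$260,533 × 125%/9⌋ = $36,185. Book value $224,348.
Year 2: ⌊$224,348 × 125%/9⌋ = $31,159. Book value $193,189.
Year 3: ⌊$193,189 × 125%/9⌋ = $26,831. Book value $166,358.
Year 4: ⌊$166,358 × 125%/9⌋ = $23,105. Book value $143,253.
Year 5: ⌊$143,253 × 125%/9⌋ = $19,896. Book value $123,357.
Year 6: ⌊$123,357 × 125%/9⌋ = $17,132. Book value $106,225.
Year 7: ⌊$106,225 × 125%/9⌋ = $14,753. Book value $91,472.
Year 8: ⌊$91,472 × 125%/9⌋ = $12,704. Book value $78,768.
Year 9 (final): $78,768 − $32,100 = $46,668. Book value $32,100.

$46,668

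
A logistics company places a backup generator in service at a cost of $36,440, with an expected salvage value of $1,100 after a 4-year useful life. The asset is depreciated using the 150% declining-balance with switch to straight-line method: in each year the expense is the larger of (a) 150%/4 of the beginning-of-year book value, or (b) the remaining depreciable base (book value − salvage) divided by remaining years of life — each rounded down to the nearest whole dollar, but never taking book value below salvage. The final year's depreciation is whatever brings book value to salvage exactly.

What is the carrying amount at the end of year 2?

$14,235

Depreciable base = $36,440 − $1,100 = $35,340.
Year 1: DB = ⌊$36,440 × 150%/4⌋ = $13,665; SL = ⌊$35,340/4⌋ = $8,835 → take DB $13,665. Book value $22,775.
Year 2: DB = ⌊$22,775 × 150%/4⌋ = $8,540; SL = ⌊$21,675/3⌋ = $7,225 → take DB $8,540. Book value $14,235.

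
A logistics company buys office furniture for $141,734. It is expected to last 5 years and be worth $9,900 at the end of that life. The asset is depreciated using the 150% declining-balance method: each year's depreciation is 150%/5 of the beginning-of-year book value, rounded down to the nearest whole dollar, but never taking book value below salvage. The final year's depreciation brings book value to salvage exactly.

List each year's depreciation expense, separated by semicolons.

$42,520; $29,764; $20,835; $14,584; $24,131

Depreciable base = $141,734 − $9,900 = $131,834.
Year 1: ⌊$141,734 × 150%/5⌋ = $42,520. Book value $99,214.
Year 2: ⌊$99,214 × 150%/5⌋ = $29,764. Book value $69,450.
Year 3: ⌊$69,450 × 150%/5⌋ = $20,835. Book value $48,615.
Year 4: ⌊$48,615 × 150%/5⌋ = $14,584. Book value $34,031.
Year 5 (final): $34,031 − $9,900 = $24,131. Book value $9,900.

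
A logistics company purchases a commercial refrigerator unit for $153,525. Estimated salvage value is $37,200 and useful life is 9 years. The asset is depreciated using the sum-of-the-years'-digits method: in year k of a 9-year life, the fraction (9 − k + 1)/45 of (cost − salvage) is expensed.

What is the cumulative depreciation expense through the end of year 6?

Depreciable base = $153,525 − $37,200 = $116,325.
Sum of the years' digits = 9+8+7+6+5+4+3+2+1 = 45.
Year 1: $116,325 × 9/45 = $23,265. Book value $130,260.
Year 2: $116,325 × 8/45 = $20,680. Book value $109,580.
Year 3: $116,325 × 7/45 = $18,095. Book value $91,485.
Year 4: $116,325 × 6/45 = $15,510. Book value $75,975.
Year 5: $116,325 × 5/45 = $12,925. Book value $63,050.
Year 6: $116,325 × 4/45 = $10,340. Book value $52,710.
Accumulated through year 6 = $153,525 − $52,710 = $100,815.

$100,815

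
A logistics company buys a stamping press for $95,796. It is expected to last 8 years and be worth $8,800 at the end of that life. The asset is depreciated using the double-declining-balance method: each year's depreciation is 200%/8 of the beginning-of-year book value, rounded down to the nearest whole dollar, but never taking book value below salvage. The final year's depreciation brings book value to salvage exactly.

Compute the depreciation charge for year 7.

Depreciable base = $95,796 − $8,800 = $86,996.
Year 1: ⌊$95,796 × 200%/8⌋ = $23,949. Book value $71,847.
Year 2: ⌊$71,847 × 200%/8⌋ = $17,961. Book value $53,886.
Year 3: ⌊$53,886 × 200%/8⌋ = $13,471. Book value $40,415.
Year 4: ⌊$40,415 × 200%/8⌋ = $10,103. Book value $30,312.
Year 5: ⌊$30,312 × 200%/8⌋ = $7,578. Book value $22,734.
Year 6: ⌊$22,734 × 200%/8⌋ = $5,683. Book value $17,051.
Year 7: ⌊$17,051 × 200%/8⌋ = $4,262. Book value $12,789.

$4,262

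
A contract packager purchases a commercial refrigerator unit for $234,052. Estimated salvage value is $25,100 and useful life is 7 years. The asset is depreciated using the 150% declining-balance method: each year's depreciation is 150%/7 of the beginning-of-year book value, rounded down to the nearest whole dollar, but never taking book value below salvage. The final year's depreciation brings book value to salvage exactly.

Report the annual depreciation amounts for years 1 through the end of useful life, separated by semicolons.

Depreciable base = $234,052 − $25,100 = $208,952.
Year 1: ⌊$234,052 × 150%/7⌋ = $50,154. Book value $183,898.
Year 2: ⌊$183,898 × 150%/7⌋ = $39,406. Book value $144,492.
Year 3: ⌊$144,492 × 150%/7⌋ = $30,962. Book value $113,530.
Year 4: ⌊$113,530 × 150%/7⌋ = $24,327. Book value $89,203.
Year 5: ⌊$89,203 × 150%/7⌋ = $19,114. Book value $70,089.
Year 6: ⌊$70,089 × 150%/7⌋ = $15,019. Book value $55,070.
Year 7 (final): $55,070 − $25,100 = $29,970. Book value $25,100.

$50,154; $39,406; $30,962; $24,327; $19,114; $15,019; $29,970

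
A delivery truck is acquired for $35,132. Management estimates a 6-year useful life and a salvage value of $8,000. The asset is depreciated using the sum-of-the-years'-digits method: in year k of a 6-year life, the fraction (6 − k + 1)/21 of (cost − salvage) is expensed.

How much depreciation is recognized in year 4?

Depreciable base = $35,132 − $8,000 = $27,132.
Sum of the years' digits = 6+5+4+3+2+1 = 21.
Year 1: $27,132 × 6/21 = $7,752. Book value $27,380.
Year 2: $27,132 × 5/21 = $6,460. Book value $20,920.
Year 3: $27,132 × 4/21 = $5,168. Book value $15,752.
Year 4: $27,132 × 3/21 = $3,876. Book value $11,876.

$3,876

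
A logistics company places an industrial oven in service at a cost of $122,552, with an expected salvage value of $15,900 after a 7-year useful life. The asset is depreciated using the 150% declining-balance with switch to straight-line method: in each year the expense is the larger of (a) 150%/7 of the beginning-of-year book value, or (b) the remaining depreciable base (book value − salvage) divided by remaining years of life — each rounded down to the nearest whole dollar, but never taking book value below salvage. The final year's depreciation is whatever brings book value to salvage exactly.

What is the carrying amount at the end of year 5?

$36,439

Depreciable base = $122,552 − $15,900 = $106,652.
Year 1: DB = ⌊$122,552 × 150%/7⌋ = $26,261; SL = ⌊$106,652/7⌋ = $15,236 → take DB $26,261. Book value $96,291.
Year 2: DB = ⌊$96,291 × 150%/7⌋ = $20,633; SL = ⌊$80,391/6⌋ = $13,398 → take DB $20,633. Book value $75,658.
Year 3: DB = ⌊$75,658 × 150%/7⌋ = $16,212; SL = ⌊$59,758/5⌋ = $11,951 → take DB $16,212. Book value $59,446.
Year 4: DB = ⌊$59,446 × 150%/7⌋ = $12,738; SL = ⌊$43,546/4⌋ = $10,886 → take DB $12,738. Book value $46,708.
Year 5: DB = ⌊$46,708 × 150%/7⌋ = $10,008; SL = ⌊$30,808/3⌋ = $10,269 → take SL $10,269. Book value $36,439.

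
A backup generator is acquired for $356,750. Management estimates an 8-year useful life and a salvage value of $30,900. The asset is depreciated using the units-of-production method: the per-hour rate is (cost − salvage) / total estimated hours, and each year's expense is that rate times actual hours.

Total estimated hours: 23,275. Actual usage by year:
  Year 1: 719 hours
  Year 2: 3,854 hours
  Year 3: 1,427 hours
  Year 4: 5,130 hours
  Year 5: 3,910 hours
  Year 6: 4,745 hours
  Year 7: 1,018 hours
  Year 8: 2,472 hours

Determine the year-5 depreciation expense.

$54,740

Depreciable base = $356,750 − $30,900 = $325,850.
Rate = $325,850 / 23,275 hours = $14 per hour.
Year 1: 719 × $14 = $10,066. Book value $346,684.
Year 2: 3,854 × $14 = $53,956. Book value $292,728.
Year 3: 1,427 × $14 = $19,978. Book value $272,750.
Year 4: 5,130 × $14 = $71,820. Book value $200,930.
Year 5: 3,910 × $14 = $54,740. Book value $146,190.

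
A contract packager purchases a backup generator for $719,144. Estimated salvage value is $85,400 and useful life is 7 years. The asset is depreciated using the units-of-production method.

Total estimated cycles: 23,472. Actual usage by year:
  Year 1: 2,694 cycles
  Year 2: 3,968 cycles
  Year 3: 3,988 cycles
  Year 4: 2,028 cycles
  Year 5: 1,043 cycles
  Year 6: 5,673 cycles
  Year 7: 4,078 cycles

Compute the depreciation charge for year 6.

Depreciable base = $719,144 − $85,400 = $633,744.
Rate = $633,744 / 23,472 cycles = $27 per cycle.
Year 1: 2,694 × $27 = $72,738. Book value $646,406.
Year 2: 3,968 × $27 = $107,136. Book value $539,270.
Year 3: 3,988 × $27 = $107,676. Book value $431,594.
Year 4: 2,028 × $27 = $54,756. Book value $376,838.
Year 5: 1,043 × $27 = $28,161. Book value $348,677.
Year 6: 5,673 × $27 = $153,171. Book value $195,506.

$153,171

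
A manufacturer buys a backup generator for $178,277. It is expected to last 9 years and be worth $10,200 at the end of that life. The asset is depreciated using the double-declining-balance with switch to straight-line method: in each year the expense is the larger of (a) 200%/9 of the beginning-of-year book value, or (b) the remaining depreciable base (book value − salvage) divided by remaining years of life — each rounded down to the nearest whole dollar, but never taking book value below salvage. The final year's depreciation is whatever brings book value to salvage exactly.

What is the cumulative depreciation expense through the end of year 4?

Depreciable base = $178,277 − $10,200 = $168,077.
Year 1: DB = ⌊$178,277 × 200%/9⌋ = $39,617; SL = ⌊$168,077/9⌋ = $18,675 → take DB $39,617. Book value $138,660.
Year 2: DB = ⌊$138,660 × 200%/9⌋ = $30,813; SL = ⌊$128,460/8⌋ = $16,057 → take DB $30,813. Book value $107,847.
Year 3: DB = ⌊$107,847 × 200%/9⌋ = $23,966; SL = ⌊$97,647/7⌋ = $13,949 → take DB $23,966. Book value $83,881.
Year 4: DB = ⌊$83,881 × 200%/9⌋ = $18,640; SL = ⌊$73,681/6⌋ = $12,280 → take DB $18,640. Book value $65,241.
Accumulated through year 4 = $178,277 − $65,241 = $113,036.

$113,036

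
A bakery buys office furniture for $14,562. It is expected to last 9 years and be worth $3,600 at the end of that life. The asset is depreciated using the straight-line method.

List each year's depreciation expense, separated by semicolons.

$1,218; $1,218; $1,218; $1,218; $1,218; $1,218; $1,218; $1,218; $1,218

Depreciable base = $14,562 − $3,600 = $10,962.
Annual expense = $10,962 / 9 = $1,218.
End of year 1: book value $13,344.
End of year 2: book value $12,126.
End of year 3: book value $10,908.
End of year 4: book value $9,690.
End of year 5: book value $8,472.
End of year 6: book value $7,254.
End of year 7: book value $6,036.
End of year 8: book value $4,818.
End of year 9: book value $3,600.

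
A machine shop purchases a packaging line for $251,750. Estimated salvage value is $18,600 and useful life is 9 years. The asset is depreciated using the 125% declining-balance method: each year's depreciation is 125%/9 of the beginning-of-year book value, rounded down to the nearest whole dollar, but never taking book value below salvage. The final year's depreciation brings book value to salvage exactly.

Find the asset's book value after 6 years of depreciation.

Depreciable base = $251,750 − $18,600 = $233,150.
Year 1: ⌊$251,750 × 125%/9⌋ = $34,965. Book value $216,785.
Year 2: ⌊$216,785 × 125%/9⌋ = $30,109. Book value $186,676.
Year 3: ⌊$186,676 × 125%/9⌋ = $25,927. Book value $160,749.
Year 4: ⌊$160,749 × 125%/9⌋ = $22,326. Book value $138,423.
Year 5: ⌊$138,423 × 125%/9⌋ = $19,225. Book value $119,198.
Year 6: ⌊$119,198 × 125%/9⌋ = $16,555. Book value $102,643.

$102,643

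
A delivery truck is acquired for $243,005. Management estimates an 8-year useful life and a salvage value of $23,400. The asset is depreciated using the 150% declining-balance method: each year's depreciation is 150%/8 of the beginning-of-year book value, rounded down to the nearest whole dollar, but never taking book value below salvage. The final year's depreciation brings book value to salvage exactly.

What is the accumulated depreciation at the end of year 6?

$173,091

Depreciable base = $243,005 − $23,400 = $219,605.
Year 1: ⌊$243,005 × 150%/8⌋ = $45,563. Book value $197,442.
Year 2: ⌊$197,442 × 150%/8⌋ = $37,020. Book value $160,422.
Year 3: ⌊$160,422 × 150%/8⌋ = $30,079. Book value $130,343.
Year 4: ⌊$130,343 × 150%/8⌋ = $24,439. Book value $105,904.
Year 5: ⌊$105,904 × 150%/8⌋ = $19,857. Book value $86,047.
Year 6: ⌊$86,047 × 150%/8⌋ = $16,133. Book value $69,914.
Accumulated through year 6 = $243,005 − $69,914 = $173,091.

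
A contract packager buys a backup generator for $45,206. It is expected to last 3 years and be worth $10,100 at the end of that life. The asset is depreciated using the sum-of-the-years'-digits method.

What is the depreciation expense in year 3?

$5,851

Depreciable base = $45,206 − $10,100 = $35,106.
Sum of the years' digits = 3+2+1 = 6.
Year 1: $35,106 × 3/6 = $17,553. Book value $27,653.
Year 2: $35,106 × 2/6 = $11,702. Book value $15,951.
Year 3: $35,106 × 1/6 = $5,851. Book value $10,100.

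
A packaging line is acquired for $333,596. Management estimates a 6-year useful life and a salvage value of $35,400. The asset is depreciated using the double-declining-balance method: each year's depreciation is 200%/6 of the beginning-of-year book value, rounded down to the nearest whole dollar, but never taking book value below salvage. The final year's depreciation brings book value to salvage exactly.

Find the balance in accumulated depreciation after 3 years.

Depreciable base = $333,596 − $35,400 = $298,196.
Year 1: ⌊$333,596 × 200%/6⌋ = $111,198. Book value $222,398.
Year 2: ⌊$222,398 × 200%/6⌋ = $74,132. Book value $148,266.
Year 3: ⌊$148,266 × 200%/6⌋ = $49,422. Book value $98,844.
Accumulated through year 3 = $333,596 − $98,844 = $234,752.

$234,752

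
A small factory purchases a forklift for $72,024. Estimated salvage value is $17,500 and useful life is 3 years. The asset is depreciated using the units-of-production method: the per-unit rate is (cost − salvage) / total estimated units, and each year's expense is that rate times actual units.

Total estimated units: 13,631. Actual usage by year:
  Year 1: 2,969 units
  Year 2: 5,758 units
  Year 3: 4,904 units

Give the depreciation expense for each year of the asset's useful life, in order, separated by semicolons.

$11,876; $23,032; $19,616

Depreciable base = $72,024 − $17,500 = $54,524.
Rate = $54,524 / 13,631 units = $4 per unit.
Year 1: 2,969 × $4 = $11,876. Book value $60,148.
Year 2: 5,758 × $4 = $23,032. Book value $37,116.
Year 3: 4,904 × $4 = $19,616. Book value $17,500.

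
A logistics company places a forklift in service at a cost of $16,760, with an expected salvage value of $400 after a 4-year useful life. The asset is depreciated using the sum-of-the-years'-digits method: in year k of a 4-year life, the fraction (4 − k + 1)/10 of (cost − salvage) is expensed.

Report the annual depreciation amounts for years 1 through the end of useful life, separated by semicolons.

Depreciable base = $16,760 − $400 = $16,360.
Sum of the years' digits = 4+3+2+1 = 10.
Year 1: $16,360 × 4/10 = $6,544. Book value $10,216.
Year 2: $16,360 × 3/10 = $4,908. Book value $5,308.
Year 3: $16,360 × 2/10 = $3,272. Book value $2,036.
Year 4: $16,360 × 1/10 = $1,636. Book value $400.

$6,544; $4,908; $3,272; $1,636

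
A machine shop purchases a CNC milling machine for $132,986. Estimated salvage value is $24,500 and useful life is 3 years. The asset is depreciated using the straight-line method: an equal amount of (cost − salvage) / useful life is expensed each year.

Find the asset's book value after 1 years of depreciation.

Depreciable base = $132,986 − $24,500 = $108,486.
Annual expense = $108,486 / 3 = $36,162.
End of year 1: book value $96,824.

$96,824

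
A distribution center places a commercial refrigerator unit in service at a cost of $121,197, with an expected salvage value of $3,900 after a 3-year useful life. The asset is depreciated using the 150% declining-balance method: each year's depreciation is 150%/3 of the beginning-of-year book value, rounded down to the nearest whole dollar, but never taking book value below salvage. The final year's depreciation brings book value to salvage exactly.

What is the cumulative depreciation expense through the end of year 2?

$90,897

Depreciable base = $121,197 − $3,900 = $117,297.
Year 1: ⌊$121,197 × 150%/3⌋ = $60,598. Book value $60,599.
Year 2: ⌊$60,599 × 150%/3⌋ = $30,299. Book value $30,300.
Accumulated through year 2 = $121,197 − $30,300 = $90,897.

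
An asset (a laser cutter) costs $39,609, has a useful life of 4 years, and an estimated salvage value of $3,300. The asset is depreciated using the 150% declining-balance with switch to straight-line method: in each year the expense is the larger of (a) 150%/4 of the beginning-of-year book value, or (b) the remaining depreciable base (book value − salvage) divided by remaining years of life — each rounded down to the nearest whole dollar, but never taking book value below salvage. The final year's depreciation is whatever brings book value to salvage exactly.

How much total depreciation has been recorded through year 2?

$24,136

Depreciable base = $39,609 − $3,300 = $36,309.
Year 1: DB = ⌊$39,609 × 150%/4⌋ = $14,853; SL = ⌊$36,309/4⌋ = $9,077 → take DB $14,853. Book value $24,756.
Year 2: DB = ⌊$24,756 × 150%/4⌋ = $9,283; SL = ⌊$21,456/3⌋ = $7,152 → take DB $9,283. Book value $15,473.
Accumulated through year 2 = $39,609 − $15,473 = $24,136.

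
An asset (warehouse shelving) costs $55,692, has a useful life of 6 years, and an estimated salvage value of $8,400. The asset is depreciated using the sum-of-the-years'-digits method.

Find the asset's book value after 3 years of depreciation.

Depreciable base = $55,692 − $8,400 = $47,292.
Sum of the years' digits = 6+5+4+3+2+1 = 21.
Year 1: $47,292 × 6/21 = $13,512. Book value $42,180.
Year 2: $47,292 × 5/21 = $11,260. Book value $30,920.
Year 3: $47,292 × 4/21 = $9,008. Book value $21,912.

$21,912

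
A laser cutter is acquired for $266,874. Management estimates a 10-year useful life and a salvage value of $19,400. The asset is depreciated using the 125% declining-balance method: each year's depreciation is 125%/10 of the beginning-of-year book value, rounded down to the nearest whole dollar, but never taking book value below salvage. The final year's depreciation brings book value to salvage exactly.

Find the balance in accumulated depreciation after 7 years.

$162,071

Depreciable base = $266,874 − $19,400 = $247,474.
Year 1: ⌊$266,874 × 125%/10⌋ = $33,359. Book value $233,515.
Year 2: ⌊$233,515 × 125%/10⌋ = $29,189. Book value $204,326.
Year 3: ⌊$204,326 × 125%/10⌋ = $25,540. Book value $178,786.
Year 4: ⌊$178,786 × 125%/10⌋ = $22,348. Book value $156,438.
Year 5: ⌊$156,438 × 125%/10⌋ = $19,554. Book value $136,884.
Year 6: ⌊$136,884 × 125%/10⌋ = $17,110. Book value $119,774.
Year 7: ⌊$119,774 × 125%/10⌋ = $14,971. Book value $104,803.
Accumulated through year 7 = $266,874 − $104,803 = $162,071.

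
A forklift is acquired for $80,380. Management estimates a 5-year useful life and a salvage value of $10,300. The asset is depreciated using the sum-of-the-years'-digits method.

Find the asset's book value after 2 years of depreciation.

Depreciable base = $80,380 − $10,300 = $70,080.
Sum of the years' digits = 5+4+3+2+1 = 15.
Year 1: $70,080 × 5/15 = $23,360. Book value $57,020.
Year 2: $70,080 × 4/15 = $18,688. Book value $38,332.

$38,332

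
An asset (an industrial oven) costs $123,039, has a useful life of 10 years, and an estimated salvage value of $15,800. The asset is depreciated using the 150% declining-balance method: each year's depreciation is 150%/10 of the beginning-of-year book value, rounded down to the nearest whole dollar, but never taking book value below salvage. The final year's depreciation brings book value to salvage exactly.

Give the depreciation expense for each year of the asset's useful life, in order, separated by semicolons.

$18,455; $15,687; $13,334; $11,334; $9,634; $8,189; $6,960; $5,916; $5,029; $12,701

Depreciable base = $123,039 − $15,800 = $107,239.
Year 1: ⌊$123,039 × 150%/10⌋ = $18,455. Book value $104,584.
Year 2: ⌊$104,584 × 150%/10⌋ = $15,687. Book value $88,897.
Year 3: ⌊$88,897 × 150%/10⌋ = $13,334. Book value $75,563.
Year 4: ⌊$75,563 × 150%/10⌋ = $11,334. Book value $64,229.
Year 5: ⌊$64,229 × 150%/10⌋ = $9,634. Book value $54,595.
Year 6: ⌊$54,595 × 150%/10⌋ = $8,189. Book value $46,406.
Year 7: ⌊$46,406 × 150%/10⌋ = $6,960. Book value $39,446.
Year 8: ⌊$39,446 × 150%/10⌋ = $5,916. Book value $33,530.
Year 9: ⌊$33,530 × 150%/10⌋ = $5,029. Book value $28,501.
Year 10 (final): $28,501 − $15,800 = $12,701. Book value $15,800.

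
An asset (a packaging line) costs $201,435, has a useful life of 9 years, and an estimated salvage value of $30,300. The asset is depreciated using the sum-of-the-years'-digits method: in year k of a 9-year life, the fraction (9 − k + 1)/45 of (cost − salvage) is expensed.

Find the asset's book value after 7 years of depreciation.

Depreciable base = $201,435 − $30,300 = $171,135.
Sum of the years' digits = 9+8+7+6+5+4+3+2+1 = 45.
Year 1: $171,135 × 9/45 = $34,227. Book value $167,208.
Year 2: $171,135 × 8/45 = $30,424. Book value $136,784.
Year 3: $171,135 × 7/45 = $26,621. Book value $110,163.
Year 4: $171,135 × 6/45 = $22,818. Book value $87,345.
Year 5: $171,135 × 5/45 = $19,015. Book value $68,330.
Year 6: $171,135 × 4/45 = $15,212. Book value $53,118.
Year 7: $171,135 × 3/45 = $11,409. Book value $41,709.

$41,709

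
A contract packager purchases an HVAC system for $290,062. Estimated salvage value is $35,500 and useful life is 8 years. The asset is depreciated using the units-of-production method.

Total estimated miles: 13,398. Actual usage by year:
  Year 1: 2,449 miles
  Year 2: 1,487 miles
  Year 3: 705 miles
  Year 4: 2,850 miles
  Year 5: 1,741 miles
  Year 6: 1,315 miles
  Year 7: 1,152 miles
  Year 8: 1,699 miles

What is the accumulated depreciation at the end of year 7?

$222,281

Depreciable base = $290,062 − $35,500 = $254,562.
Rate = $254,562 / 13,398 miles = $19 per mile.
Year 1: 2,449 × $19 = $46,531. Book value $243,531.
Year 2: 1,487 × $19 = $28,253. Book value $215,278.
Year 3: 705 × $19 = $13,395. Book value $201,883.
Year 4: 2,850 × $19 = $54,150. Book value $147,733.
Year 5: 1,741 × $19 = $33,079. Book value $114,654.
Year 6: 1,315 × $19 = $24,985. Book value $89,669.
Year 7: 1,152 × $19 = $21,888. Book value $67,781.
Accumulated through year 7 = $290,062 − $67,781 = $222,281.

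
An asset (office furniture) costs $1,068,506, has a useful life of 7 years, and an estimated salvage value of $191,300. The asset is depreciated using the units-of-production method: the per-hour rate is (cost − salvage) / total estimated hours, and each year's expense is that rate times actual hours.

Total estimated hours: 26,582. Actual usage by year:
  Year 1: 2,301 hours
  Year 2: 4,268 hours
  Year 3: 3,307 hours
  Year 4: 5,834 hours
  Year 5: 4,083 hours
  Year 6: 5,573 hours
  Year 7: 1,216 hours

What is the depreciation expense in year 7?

Depreciable base = $1,068,506 − $191,300 = $877,206.
Rate = $877,206 / 26,582 hours = $33 per hour.
Year 1: 2,301 × $33 = $75,933. Book value $992,573.
Year 2: 4,268 × $33 = $140,844. Book value $851,729.
Year 3: 3,307 × $33 = $109,131. Book value $742,598.
Year 4: 5,834 × $33 = $192,522. Book value $550,076.
Year 5: 4,083 × $33 = $134,739. Book value $415,337.
Year 6: 5,573 × $33 = $183,909. Book value $231,428.
Year 7: 1,216 × $33 = $40,128. Book value $191,300.

$40,128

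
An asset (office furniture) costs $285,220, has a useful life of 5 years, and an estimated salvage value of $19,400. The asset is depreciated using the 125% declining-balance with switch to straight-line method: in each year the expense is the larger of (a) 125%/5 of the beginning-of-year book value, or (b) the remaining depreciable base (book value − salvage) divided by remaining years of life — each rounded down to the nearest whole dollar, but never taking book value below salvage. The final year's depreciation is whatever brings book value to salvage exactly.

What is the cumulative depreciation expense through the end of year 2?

Depreciable base = $285,220 − $19,400 = $265,820.
Year 1: DB = ⌊$285,220 × 125%/5⌋ = $71,305; SL = ⌊$265,820/5⌋ = $53,164 → take DB $71,305. Book value $213,915.
Year 2: DB = ⌊$213,915 × 125%/5⌋ = $53,478; SL = ⌊$194,515/4⌋ = $48,628 → take DB $53,478. Book value $160,437.
Accumulated through year 2 = $285,220 − $160,437 = $124,783.

$124,783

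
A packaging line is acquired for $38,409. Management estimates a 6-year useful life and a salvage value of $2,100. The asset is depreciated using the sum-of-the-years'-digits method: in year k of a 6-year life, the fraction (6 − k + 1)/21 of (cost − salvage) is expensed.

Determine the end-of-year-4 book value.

$7,287

Depreciable base = $38,409 − $2,100 = $36,309.
Sum of the years' digits = 6+5+4+3+2+1 = 21.
Year 1: $36,309 × 6/21 = $10,374. Book value $28,035.
Year 2: $36,309 × 5/21 = $8,645. Book value $19,390.
Year 3: $36,309 × 4/21 = $6,916. Book value $12,474.
Year 4: $36,309 × 3/21 = $5,187. Book value $7,287.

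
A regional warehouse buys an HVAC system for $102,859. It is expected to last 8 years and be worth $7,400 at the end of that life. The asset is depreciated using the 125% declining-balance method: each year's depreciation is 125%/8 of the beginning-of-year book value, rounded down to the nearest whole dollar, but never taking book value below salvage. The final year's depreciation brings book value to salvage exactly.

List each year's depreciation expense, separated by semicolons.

$16,071; $13,560; $11,441; $9,654; $8,145; $6,873; $5,799; $23,916

Depreciable base = $102,859 − $7,400 = $95,459.
Year 1: ⌊$102,859 × 125%/8⌋ = $16,071. Book value $86,788.
Year 2: ⌊$86,788 × 125%/8⌋ = $13,560. Book value $73,228.
Year 3: ⌊$73,228 × 125%/8⌋ = $11,441. Book value $61,787.
Year 4: ⌊$61,787 × 125%/8⌋ = $9,654. Book value $52,133.
Year 5: ⌊$52,133 × 125%/8⌋ = $8,145. Book value $43,988.
Year 6: ⌊$43,988 × 125%/8⌋ = $6,873. Book value $37,115.
Year 7: ⌊$37,115 × 125%/8⌋ = $5,799. Book value $31,316.
Year 8 (final): $31,316 − $7,400 = $23,916. Book value $7,400.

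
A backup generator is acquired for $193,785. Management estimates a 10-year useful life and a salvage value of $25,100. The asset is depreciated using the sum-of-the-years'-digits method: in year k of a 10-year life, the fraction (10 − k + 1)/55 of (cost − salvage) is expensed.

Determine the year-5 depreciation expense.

Depreciable base = $193,785 − $25,100 = $168,685.
Sum of the years' digits = 10+9+8+7+6+5+4+3+2+1 = 55.
Year 1: $168,685 × 10/55 = $30,670. Book value $163,115.
Year 2: $168,685 × 9/55 = $27,603. Book value $135,512.
Year 3: $168,685 × 8/55 = $24,536. Book value $110,976.
Year 4: $168,685 × 7/55 = $21,469. Book value $89,507.
Year 5: $168,685 × 6/55 = $18,402. Book value $71,105.

$18,402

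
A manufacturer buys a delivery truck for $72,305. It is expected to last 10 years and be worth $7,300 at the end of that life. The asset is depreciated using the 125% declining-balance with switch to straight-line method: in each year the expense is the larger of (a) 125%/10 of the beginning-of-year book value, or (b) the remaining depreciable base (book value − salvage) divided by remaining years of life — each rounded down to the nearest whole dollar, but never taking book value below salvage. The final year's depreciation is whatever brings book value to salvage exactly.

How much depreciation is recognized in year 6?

Depreciable base = $72,305 − $7,300 = $65,005.
Year 1: DB = ⌊$72,305 × 125%/10⌋ = $9,038; SL = ⌊$65,005/10⌋ = $6,500 → take DB $9,038. Book value $63,267.
Year 2: DB = ⌊$63,267 × 125%/10⌋ = $7,908; SL = ⌊$55,967/9⌋ = $6,218 → take DB $7,908. Book value $55,359.
Year 3: DB = ⌊$55,359 × 125%/10⌋ = $6,919; SL = ⌊$48,059/8⌋ = $6,007 → take DB $6,919. Book value $48,440.
Year 4: DB = ⌊$48,440 × 125%/10⌋ = $6,055; SL = ⌊$41,140/7⌋ = $5,877 → take DB $6,055. Book value $42,385.
Year 5: DB = ⌊$42,385 × 125%/10⌋ = $5,298; SL = ⌊$35,085/6⌋ = $5,847 → take SL $5,847. Book value $36,538.
Year 6: DB = ⌊$36,538 × 125%/10⌋ = $4,567; SL = ⌊$29,238/5⌋ = $5,847 → take SL $5,847. Book value $30,691.

$5,847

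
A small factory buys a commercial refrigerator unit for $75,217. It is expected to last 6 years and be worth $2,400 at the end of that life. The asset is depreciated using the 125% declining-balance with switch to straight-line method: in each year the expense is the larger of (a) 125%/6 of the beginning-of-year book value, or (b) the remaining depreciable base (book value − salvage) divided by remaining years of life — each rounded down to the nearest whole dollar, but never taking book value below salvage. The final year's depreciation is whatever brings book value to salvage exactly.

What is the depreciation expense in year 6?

Depreciable base = $75,217 − $2,400 = $72,817.
Year 1: DB = ⌊$75,217 × 125%/6⌋ = $15,670; SL = ⌊$72,817/6⌋ = $12,136 → take DB $15,670. Book value $59,547.
Year 2: DB = ⌊$59,547 × 125%/6⌋ = $12,405; SL = ⌊$57,147/5⌋ = $11,429 → take DB $12,405. Book value $47,142.
Year 3: DB = ⌊$47,142 × 125%/6⌋ = $9,821; SL = ⌊$44,742/4⌋ = $11,185 → take SL $11,185. Book value $35,957.
Year 4: DB = ⌊$35,957 × 125%/6⌋ = $7,491; SL = ⌊$33,557/3⌋ = $11,185 → take SL $11,185. Book value $24,772.
Year 5: DB = ⌊$24,772 × 125%/6⌋ = $5,160; SL = ⌊$22,372/2⌋ = $11,186 → take SL $11,186. Book value $13,586.
Year 6 (final): $13,586 − $2,400 = $11,186. Book value $2,400.

$11,186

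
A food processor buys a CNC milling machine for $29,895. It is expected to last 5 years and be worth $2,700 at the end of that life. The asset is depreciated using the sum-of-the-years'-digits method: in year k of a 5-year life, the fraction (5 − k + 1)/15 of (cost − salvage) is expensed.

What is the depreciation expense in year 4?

Depreciable base = $29,895 − $2,700 = $27,195.
Sum of the years' digits = 5+4+3+2+1 = 15.
Year 1: $27,195 × 5/15 = $9,065. Book value $20,830.
Year 2: $27,195 × 4/15 = $7,252. Book value $13,578.
Year 3: $27,195 × 3/15 = $5,439. Book value $8,139.
Year 4: $27,195 × 2/15 = $3,626. Book value $4,513.

$3,626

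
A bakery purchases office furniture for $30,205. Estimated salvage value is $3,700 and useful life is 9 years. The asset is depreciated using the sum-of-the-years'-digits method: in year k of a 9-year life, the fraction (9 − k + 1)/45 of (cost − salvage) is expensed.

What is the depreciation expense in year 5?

$2,945

Depreciable base = $30,205 − $3,700 = $26,505.
Sum of the years' digits = 9+8+7+6+5+4+3+2+1 = 45.
Year 1: $26,505 × 9/45 = $5,301. Book value $24,904.
Year 2: $26,505 × 8/45 = $4,712. Book value $20,192.
Year 3: $26,505 × 7/45 = $4,123. Book value $16,069.
Year 4: $26,505 × 6/45 = $3,534. Book value $12,535.
Year 5: $26,505 × 5/45 = $2,945. Book value $9,590.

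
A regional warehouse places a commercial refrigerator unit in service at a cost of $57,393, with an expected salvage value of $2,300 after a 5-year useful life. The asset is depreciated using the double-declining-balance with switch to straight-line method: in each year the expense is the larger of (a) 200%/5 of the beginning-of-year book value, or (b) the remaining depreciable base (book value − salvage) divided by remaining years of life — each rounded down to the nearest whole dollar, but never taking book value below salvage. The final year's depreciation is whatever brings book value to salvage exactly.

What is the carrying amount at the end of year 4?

Depreciable base = $57,393 − $2,300 = $55,093.
Year 1: DB = ⌊$57,393 × 200%/5⌋ = $22,957; SL = ⌊$55,093/5⌋ = $11,018 → take DB $22,957. Book value $34,436.
Year 2: DB = ⌊$34,436 × 200%/5⌋ = $13,774; SL = ⌊$32,136/4⌋ = $8,034 → take DB $13,774. Book value $20,662.
Year 3: DB = ⌊$20,662 × 200%/5⌋ = $8,264; SL = ⌊$18,362/3⌋ = $6,120 → take DB $8,264. Book value $12,398.
Year 4: DB = ⌊$12,398 × 200%/5⌋ = $4,959; SL = ⌊$10,098/2⌋ = $5,049 → take SL $5,049. Book value $7,349.

$7,349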